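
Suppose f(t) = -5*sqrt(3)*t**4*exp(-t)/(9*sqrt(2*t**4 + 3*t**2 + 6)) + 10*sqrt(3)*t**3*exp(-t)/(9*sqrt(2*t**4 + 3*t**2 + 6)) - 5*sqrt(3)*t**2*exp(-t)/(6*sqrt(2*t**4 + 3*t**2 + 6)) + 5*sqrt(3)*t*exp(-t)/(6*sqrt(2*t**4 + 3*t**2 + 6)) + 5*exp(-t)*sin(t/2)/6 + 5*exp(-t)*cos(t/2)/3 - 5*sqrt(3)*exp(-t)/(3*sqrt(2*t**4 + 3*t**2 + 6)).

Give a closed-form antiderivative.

An antiderivative is F(t) = -5*(-sqrt(3)*sqrt(2*t**4 + 3*t**2 + 6) + 6*cos(t/2))*exp(-t)/18.

f has the shape u'v + uv' for u = 5*sqrt(2*t**4/3 + t**2 + 2)/6 - 5*cos(t/2)/3 and v = exp(-t) — it is the derivative of the product u*v.
Check: d/dt[-5*(-sqrt(3)*sqrt(2*t**4 + 3*t**2 + 6) + 6*cos(t/2))*exp(-t)/18] = (-10*sqrt(3)*t**4 + 20*sqrt(3)*t**3 - 15*sqrt(3)*t**2 + 15*sqrt(3)*t + 15*sqrt(2*t**4 + 3*t**2 + 6)*sin(t/2) + 30*sqrt(2*t**4 + 3*t**2 + 6)*cos(t/2) - 30*sqrt(3))*exp(-t)/(18*sqrt(2*t**4 + 3*t**2 + 6)), which equals f(t).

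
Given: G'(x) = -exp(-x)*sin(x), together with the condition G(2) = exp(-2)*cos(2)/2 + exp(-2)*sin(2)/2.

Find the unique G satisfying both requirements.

Recover the given G'(x) by differentiating a candidate G(x); any mismatch rules it out.
A general antiderivative is exp(-x)*sin(x)/2 + exp(-x)*cos(x)/2 + C.
The condition gives C = exp(-2)*cos(2)/2 + exp(-2)*sin(2)/2 - (exp(-2)*cos(2)/2 + exp(-2)*sin(2)/2) = 0.
So G(x) = (sin(x) + cos(x))*exp(-x)/2.
Check: d/dx[(sin(x) + cos(x))*exp(-x)/2] = -exp(-x)*sin(x) = G'(x).

G(x) = (sin(x) + cos(x))*exp(-x)/2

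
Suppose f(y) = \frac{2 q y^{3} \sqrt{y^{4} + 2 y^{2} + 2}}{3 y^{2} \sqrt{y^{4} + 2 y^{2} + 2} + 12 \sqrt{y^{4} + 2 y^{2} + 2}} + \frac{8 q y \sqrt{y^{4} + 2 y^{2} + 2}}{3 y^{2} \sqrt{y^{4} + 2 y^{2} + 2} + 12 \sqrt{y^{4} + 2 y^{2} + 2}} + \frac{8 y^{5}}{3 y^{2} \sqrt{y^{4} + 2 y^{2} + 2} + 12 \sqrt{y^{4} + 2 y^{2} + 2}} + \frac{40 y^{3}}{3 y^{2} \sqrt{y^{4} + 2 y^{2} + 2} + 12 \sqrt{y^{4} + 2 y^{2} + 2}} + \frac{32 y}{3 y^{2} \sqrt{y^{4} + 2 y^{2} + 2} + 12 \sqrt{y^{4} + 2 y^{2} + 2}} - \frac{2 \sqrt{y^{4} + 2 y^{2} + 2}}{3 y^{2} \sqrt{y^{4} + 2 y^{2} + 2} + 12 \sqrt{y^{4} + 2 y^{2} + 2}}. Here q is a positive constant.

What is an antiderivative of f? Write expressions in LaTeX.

Integrate term by term and add the pieces.
Check: d/dy[\frac{q y^{2} + 4 \sqrt{y^{4} + 2 y^{2} + 2} - \operatorname{atan}{\left(\frac{y}{2} \right)}}{3}] = \frac{2 q y^{3} \sqrt{y^{4} + 2 y^{2} + 2} + 8 q y \sqrt{y^{4} + 2 y^{2} + 2} + 8 y^{5} + 40 y^{3} + 32 y - 2 \sqrt{y^{4} + 2 y^{2} + 2}}{3 y^{2} \sqrt{y^{4} + 2 y^{2} + 2} + 12 \sqrt{y^{4} + 2 y^{2} + 2}}, which equals f(y).

An antiderivative is F(y) = \frac{q y^{2} + 4 \sqrt{y^{4} + 2 y^{2} + 2} - \operatorname{atan}{\left(\frac{y}{2} \right)}}{3}.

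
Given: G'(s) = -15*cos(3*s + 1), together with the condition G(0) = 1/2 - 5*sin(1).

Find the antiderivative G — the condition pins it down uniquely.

Check a candidate G(s) by differentiating: d/ds[G] must match the given G'(s).
A general antiderivative is -5*sin(3*s + 1) + C.
The condition gives C = 1/2 - 5*sin(1) - (-5*sin(1)) = 1/2.
So G(s) = 1/2 - 5*sin(3*s + 1).
Check: d/ds[1/2 - 5*sin(3*s + 1)] = -15*cos(3*s + 1) = G'(s).

G(s) = 1/2 - 5*sin(3*s + 1)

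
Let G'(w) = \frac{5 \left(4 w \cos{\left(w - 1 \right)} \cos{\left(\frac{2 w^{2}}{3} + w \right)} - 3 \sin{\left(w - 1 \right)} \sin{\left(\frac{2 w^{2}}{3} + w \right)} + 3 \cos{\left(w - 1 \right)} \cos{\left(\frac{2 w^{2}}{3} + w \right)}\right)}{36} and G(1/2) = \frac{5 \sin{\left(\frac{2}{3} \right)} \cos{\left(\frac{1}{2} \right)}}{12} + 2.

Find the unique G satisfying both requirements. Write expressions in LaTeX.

G'(w) has the shape u'v + uv' for u = \frac{5 \cos{\left(w - 1 \right)}}{12} and v = \sin{\left(\frac{2 w^{2}}{3} + w \right)} — it is the derivative of the product u*v.
A general antiderivative is \frac{5 \sin{\left(\frac{2 w^{2}}{3} + w \right)} \cos{\left(w - 1 \right)}}{12} + C.
The condition gives C = \frac{5 \sin{\left(\frac{2}{3} \right)} \cos{\left(\frac{1}{2} \right)}}{12} + 2 - (\frac{5 \sin{\left(\frac{2}{3} \right)} \cos{\left(\frac{1}{2} \right)}}{12}) = 2.
So G(w) = \frac{5 \sin{\left(\frac{2 w^{2}}{3} + w \right)} \cos{\left(w - 1 \right)}}{12} + 2.
Check: d/dw[\frac{5 \sin{\left(\frac{2 w^{2}}{3} + w \right)} \cos{\left(w - 1 \right)}}{12} + 2] = \frac{5 w \cos{\left(w - 1 \right)} \cos{\left(\frac{2 w^{2}}{3} + w \right)}}{9} - \frac{5 \sin{\left(w - 1 \right)} \sin{\left(\frac{2 w^{2}}{3} + w \right)}}{12} + \frac{5 \cos{\left(w - 1 \right)} \cos{\left(\frac{2 w^{2}}{3} + w \right)}}{12}, which equals G'(w).

G(w) = \frac{5 \sin{\left(\frac{2 w^{2}}{3} + w \right)} \cos{\left(w - 1 \right)}}{12} + 2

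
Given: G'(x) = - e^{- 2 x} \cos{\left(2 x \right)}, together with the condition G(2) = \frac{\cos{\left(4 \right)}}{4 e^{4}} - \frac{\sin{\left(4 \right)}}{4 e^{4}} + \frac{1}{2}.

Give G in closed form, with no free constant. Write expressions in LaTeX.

G(x) = \frac{\left(2 e^{2 x} - \sin{\left(2 x \right)} + \cos{\left(2 x \right)}\right) e^{- 2 x}}{4}

A first test for any G(x): its x-derivative must equal the given G'(x).
A general antiderivative is - \frac{e^{- 2 x} \sin{\left(2 x \right)}}{4} + \frac{e^{- 2 x} \cos{\left(2 x \right)}}{4} + C.
The condition gives C = \frac{\cos{\left(4 \right)}}{4 e^{4}} - \frac{\sin{\left(4 \right)}}{4 e^{4}} + \frac{1}{2} - (\frac{\cos{\left(4 \right)}}{4 e^{4}} - \frac{\sin{\left(4 \right)}}{4 e^{4}}) = \frac{1}{2}.
So G(x) = \frac{\left(2 e^{2 x} - \sin{\left(2 x \right)} + \cos{\left(2 x \right)}\right) e^{- 2 x}}{4}.
Check: d/dx[\frac{\left(2 e^{2 x} - \sin{\left(2 x \right)} + \cos{\left(2 x \right)}\right) e^{- 2 x}}{4}] = - e^{- 2 x} \cos{\left(2 x \right)} = G'(x).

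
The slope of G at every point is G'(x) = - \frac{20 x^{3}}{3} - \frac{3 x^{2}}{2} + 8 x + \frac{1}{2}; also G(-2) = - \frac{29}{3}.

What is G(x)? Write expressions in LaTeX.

G(x) = - \frac{5 x^{4}}{3} - \frac{x^{3}}{2} + 4 x^{2} + \frac{x}{2} - 2

Integrate term by term and add the pieces.
A general antiderivative is - \frac{5 x^{4}}{3} - \frac{x^{3}}{2} + 4 x^{2} + \frac{x}{2} - 1 + C.
The condition gives C = - \frac{29}{3} - (- \frac{26}{3}) = -1.
So G(x) = - \frac{5 x^{4}}{3} - \frac{x^{3}}{2} + 4 x^{2} + \frac{x}{2} - 2.
Check: d/dx[- \frac{5 x^{4}}{3} - \frac{x^{3}}{2} + 4 x^{2} + \frac{x}{2} - 2] = - \frac{20 x^{3}}{3} - \frac{3 x^{2}}{2} + 8 x + \frac{1}{2} = G'(x).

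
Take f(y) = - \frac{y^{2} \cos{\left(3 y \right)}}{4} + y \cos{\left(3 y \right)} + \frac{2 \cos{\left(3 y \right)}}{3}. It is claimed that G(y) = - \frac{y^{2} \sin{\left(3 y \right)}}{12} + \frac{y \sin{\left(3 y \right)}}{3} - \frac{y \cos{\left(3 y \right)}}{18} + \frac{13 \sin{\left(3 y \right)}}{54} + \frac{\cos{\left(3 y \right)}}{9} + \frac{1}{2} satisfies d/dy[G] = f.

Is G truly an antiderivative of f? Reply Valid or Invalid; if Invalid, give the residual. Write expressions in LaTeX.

Valid - differentiating G returns exactly f.

d/dy[G] = - \frac{y^{2} \cos{\left(3 y \right)}}{4} + y \cos{\left(3 y \right)} + \frac{2 \cos{\left(3 y \right)}}{3}
This equals f(y) exactly, so the claim holds.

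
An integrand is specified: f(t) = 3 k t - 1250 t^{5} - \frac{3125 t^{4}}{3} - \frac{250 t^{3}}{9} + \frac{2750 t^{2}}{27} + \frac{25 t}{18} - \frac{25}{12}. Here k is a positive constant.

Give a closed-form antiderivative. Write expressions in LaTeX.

The integrand splits into summands that can be handled one at a time.
Check: d/dt[\frac{3 k t^{2}}{2} + \frac{5 \left(- 5 t^{2} - \frac{5 t}{3} + \frac{1}{2}\right)^{3}}{3}] = 3 k t - 1250 t^{5} - \frac{3125 t^{4}}{3} - \frac{250 t^{3}}{9} + \frac{2750 t^{2}}{27} + \frac{25 t}{18} - \frac{25}{12} = f(t).

An antiderivative is F(t) = \frac{3 k t^{2}}{2} + \frac{5 \left(- 5 t^{2} - \frac{5 t}{3} + \frac{1}{2}\right)^{3}}{3}.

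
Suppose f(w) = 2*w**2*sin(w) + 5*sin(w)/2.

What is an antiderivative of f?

Integrate term by term and add the pieces.
Check: d/dw[-(4*w**2*cos(w) - 8*w*sin(w) - 3*cos(w))/2] = 2*w**2*sin(w) + 5*sin(w)/2 = f(w).

An antiderivative is F(w) = -(4*w**2*cos(w) - 8*w*sin(w) - 3*cos(w))/2.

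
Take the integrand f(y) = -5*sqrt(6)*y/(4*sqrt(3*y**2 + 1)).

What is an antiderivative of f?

The substitution u = 2*y**2 + 2/3 works: f is exactly (dF/du)*(du/dy) for that inner function.
Check: d/dy[-5*sqrt(6)*sqrt(3*y**2 + 1)/12] = -5*sqrt(6)*y/(4*sqrt(3*y**2 + 1)) = f(y).

An antiderivative is F(y) = -5*sqrt(6)*sqrt(3*y**2 + 1)/12.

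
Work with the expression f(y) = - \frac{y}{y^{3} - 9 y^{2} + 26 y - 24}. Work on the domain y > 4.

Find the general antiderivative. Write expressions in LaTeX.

F(y) = - 2 \log{\left(y - 4 \right)} + 3 \log{\left(y - 3 \right)} - \log{\left(y - 2 \right)} + C

Factor the denominator (\left(y - 4\right) \left(y - 3\right) \left(y - 2\right)) and decompose: f = - \frac{1}{y - 2} + \frac{3}{y - 3} - \frac{2}{y - 4}; each piece integrates to a log, atan, or power term.
Check: d/dy[- 2 \log{\left(y - 4 \right)} + 3 \log{\left(y - 3 \right)} - \log{\left(y - 2 \right)}] = - \frac{y}{y^{3} - 9 y^{2} + 26 y - 24} = f(y).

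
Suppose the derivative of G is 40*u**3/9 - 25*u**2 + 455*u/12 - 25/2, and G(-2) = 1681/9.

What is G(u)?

The substitution w = 2*u**2/3 - 5*u/2 + 1 works: G'(u) is exactly (dG/dw)*(dw/du) for that inner function.
A general antiderivative is 5*(2*u**2/3 - 5*u/2 + 1)**2/2 + C.
The condition gives C = 1681/9 - (1690/9) = -1.
So G(u) = (5*(4*u**2 - 15*u + 6)**2 - 72)/72.
Check: d/du[(5*(4*u**2 - 15*u + 6)**2 - 72)/72] = 40*u**3/9 - 25*u**2 + 455*u/12 - 25/2 = G'(u).

G(u) = (5*(4*u**2 - 15*u + 6)**2 - 72)/72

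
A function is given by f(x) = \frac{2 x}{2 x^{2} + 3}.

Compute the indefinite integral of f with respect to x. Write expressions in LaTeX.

F(x) = \frac{\log{\left(2 x^{2} + 3 \right)}}{2} + C

The substitution u = 2 x^{2} + 3 works: f is exactly (dF/du)*(du/dx) for that inner function.
Check: d/dx[\frac{\log{\left(2 x^{2} + 3 \right)}}{2}] = \frac{2 x}{2 x^{2} + 3} = f(x).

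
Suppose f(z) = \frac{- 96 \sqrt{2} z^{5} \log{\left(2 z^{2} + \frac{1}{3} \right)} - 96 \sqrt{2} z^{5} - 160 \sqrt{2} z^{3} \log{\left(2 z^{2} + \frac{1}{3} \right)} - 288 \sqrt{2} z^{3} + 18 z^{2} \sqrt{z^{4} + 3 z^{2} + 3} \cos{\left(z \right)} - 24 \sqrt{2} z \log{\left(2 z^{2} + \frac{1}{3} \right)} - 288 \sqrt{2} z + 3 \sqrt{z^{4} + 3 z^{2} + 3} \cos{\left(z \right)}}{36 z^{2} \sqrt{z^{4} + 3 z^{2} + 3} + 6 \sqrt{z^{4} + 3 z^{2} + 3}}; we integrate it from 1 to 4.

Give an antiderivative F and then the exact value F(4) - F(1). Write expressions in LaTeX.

Differentiate the proposed F(z) back; it has to land on f(z) exactly.
F(z) = - \frac{4 \sqrt{2} \sqrt{z^{4} + 3 z^{2} + 3} \log{\left(2 z^{2} + \frac{1}{3} \right)}}{3} + \frac{\sin{\left(z \right)}}{2} is an antiderivative of f.
Check: d/dz[- \frac{4 \sqrt{2} \sqrt{z^{4} + 3 z^{2} + 3} \log{\left(2 z^{2} + \frac{1}{3} \right)}}{3} + \frac{\sin{\left(z \right)}}{2}] = \frac{- 96 \sqrt{2} z^{5} \log{\left(2 z^{2} + \frac{1}{3} \right)} - 96 \sqrt{2} z^{5} - 160 \sqrt{2} z^{3} \log{\left(2 z^{2} + \frac{1}{3} \right)} - 288 \sqrt{2} z^{3} + 18 z^{2} \sqrt{z^{4} + 3 z^{2} + 3} \cos{\left(z \right)} - 24 \sqrt{2} z \log{\left(2 z^{2} + \frac{1}{3} \right)} - 288 \sqrt{2} z + 3 \sqrt{z^{4} + 3 z^{2} + 3} \cos{\left(z \right)}}{36 z^{2} \sqrt{z^{4} + 3 z^{2} + 3} + 6 \sqrt{z^{4} + 3 z^{2} + 3}} = f(z).
F(4) = - \frac{4 \sqrt{614} \log{\left(\frac{97}{3} \right)}}{3} + \frac{\sin{\left(4 \right)}}{2}; F(1) = - \frac{4 \sqrt{14} \log{\left(\frac{7}{3} \right)}}{3} + \frac{\sin{\left(1 \right)}}{2}.
Integral = F(4) - F(1) = - \frac{4 \sqrt{614} \log{\left(\frac{97}{3} \right)}}{3} - \frac{\sin{\left(1 \right)}}{2} + \frac{\sin{\left(4 \right)}}{2} + \frac{4 \sqrt{14} \log{\left(\frac{7}{3} \right)}}{3}.

Antiderivative: F(z) = - \frac{4 \sqrt{2} \sqrt{z^{4} + 3 z^{2} + 3} \log{\left(2 z^{2} + \frac{1}{3} \right)}}{3} + \frac{\sin{\left(z \right)}}{2}; value = - \frac{4 \sqrt{614} \log{\left(\frac{97}{3} \right)}}{3} - \frac{\sin{\left(1 \right)}}{2} + \frac{\sin{\left(4 \right)}}{2} + \frac{4 \sqrt{14} \log{\left(\frac{7}{3} \right)}}{3}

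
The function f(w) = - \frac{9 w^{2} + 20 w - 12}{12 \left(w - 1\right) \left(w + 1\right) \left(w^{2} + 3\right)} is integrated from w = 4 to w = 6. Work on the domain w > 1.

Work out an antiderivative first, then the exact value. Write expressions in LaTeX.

Antiderivative: F(w) = - \frac{17 \log{\left(w - 1 \right)}}{96} - \frac{23 \log{\left(w + 1 \right)}}{96} + \frac{5 \log{\left(w^{2} + 3 \right)}}{24} - \frac{13 \sqrt{3} \operatorname{atan}{\left(\frac{\sqrt{3} w}{3} \right)}}{48}; value = - \frac{5 \log{\left(19 \right)}}{24} - \frac{13 \sqrt{3} \operatorname{atan}{\left(2 \sqrt{3} \right)}}{48} - \frac{23 \log{\left(7 \right)}}{96} + \frac{\log{\left(5 \right)}}{16} + \frac{17 \log{\left(3 \right)}}{96} + \frac{13 \sqrt{3} \operatorname{atan}{\left(\frac{4 \sqrt{3}}{3} \right)}}{48} + \frac{5 \log{\left(39 \right)}}{24}

The denominator factors as 12 \left(w - 1\right) \left(w + 1\right) \left(w^{2} + 3\right); partial fractions split f into directly integrable pieces: \frac{20 w - 39}{48 \left(w^{2} + 3\right)} - \frac{23}{96 \left(w + 1\right)} - \frac{17}{96 \left(w - 1\right)}.
F(w) = - \frac{17 \log{\left(w - 1 \right)}}{96} - \frac{23 \log{\left(w + 1 \right)}}{96} + \frac{5 \log{\left(w^{2} + 3 \right)}}{24} - \frac{13 \sqrt{3} \operatorname{atan}{\left(\frac{\sqrt{3} w}{3} \right)}}{48} is an antiderivative of f.
Check: d/dw[- \frac{17 \log{\left(w - 1 \right)}}{96} - \frac{23 \log{\left(w + 1 \right)}}{96} + \frac{5 \log{\left(w^{2} + 3 \right)}}{24} - \frac{13 \sqrt{3} \operatorname{atan}{\left(\frac{\sqrt{3} w}{3} \right)}}{48}] = \frac{- 9 w^{2} - 20 w + 12}{12 w^{4} + 24 w^{2} - 36}, which equals f(w).
F(6) = - \frac{13 \sqrt{3} \operatorname{atan}{\left(2 \sqrt{3} \right)}}{48} - \frac{23 \log{\left(7 \right)}}{96} - \frac{17 \log{\left(5 \right)}}{96} + \frac{5 \log{\left(39 \right)}}{24}; F(4) = - \frac{13 \sqrt{3} \operatorname{atan}{\left(\frac{4 \sqrt{3}}{3} \right)}}{48} - \frac{23 \log{\left(5 \right)}}{96} - \frac{17 \log{\left(3 \right)}}{96} + \frac{5 \log{\left(19 \right)}}{24}.
Integral = F(6) - F(4) = - \frac{5 \log{\left(19 \right)}}{24} - \frac{13 \sqrt{3} \operatorname{atan}{\left(2 \sqrt{3} \right)}}{48} - \frac{23 \log{\left(7 \right)}}{96} + \frac{\log{\left(5 \right)}}{16} + \frac{17 \log{\left(3 \right)}}{96} + \frac{13 \sqrt{3} \operatorname{atan}{\left(\frac{4 \sqrt{3}}{3} \right)}}{48} + \frac{5 \log{\left(39 \right)}}{24}.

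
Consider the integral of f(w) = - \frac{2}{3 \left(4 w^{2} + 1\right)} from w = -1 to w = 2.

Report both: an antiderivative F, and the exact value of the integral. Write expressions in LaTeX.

Antiderivative: F(w) = - \frac{\operatorname{atan}{\left(2 w \right)}}{3}; value = - \frac{\operatorname{atan}{\left(4 \right)}}{3} - \frac{\operatorname{atan}{\left(2 \right)}}{3}

Since d/dw undoes antidifferentiation here, F'(w) = f(w) is required of F(w).
F(w) = - \frac{\operatorname{atan}{\left(2 w \right)}}{3} is an antiderivative of f.
Check: d/dw[- \frac{\operatorname{atan}{\left(2 w \right)}}{3}] = - \frac{2}{12 w^{2} + 3}, which equals f(w).
F(2) = - \frac{\operatorname{atan}{\left(4 \right)}}{3}; F(-1) = \frac{\operatorname{atan}{\left(2 \right)}}{3}.
Integral = F(2) - F(-1) = - \frac{\operatorname{atan}{\left(4 \right)}}{3} - \frac{\operatorname{atan}{\left(2 \right)}}{3}.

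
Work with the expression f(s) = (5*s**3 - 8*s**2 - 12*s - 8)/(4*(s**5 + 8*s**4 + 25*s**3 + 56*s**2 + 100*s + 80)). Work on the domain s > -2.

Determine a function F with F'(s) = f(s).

An antiderivative is F(s) = 187*log(s + 2)/162 - 17*log(s + 4)/14 + 17*log(s**2 + 5)/567 - 1181*sqrt(5)*atan(sqrt(5)*s/5)/11340 + 7/(9*s + 18).

Factor the denominator (4*(s + 2)**2*(s + 4)*(s**2 + 5)) and decompose: f = (136*s - 1181)/(2268*(s**2 + 5)) - 17/(14*(s + 4)) + 187/(162*(s + 2)) - 7/(9*(s + 2)**2); each piece integrates to a log, atan, or power term.
Check: d/ds[187*log(s + 2)/162 - 17*log(s + 4)/14 + 17*log(s**2 + 5)/567 - 1181*sqrt(5)*atan(sqrt(5)*s/5)/11340 + 7/(9*s + 18)] = (5*s**3 - 8*s**2 - 12*s - 8)/(4*s**5 + 32*s**4 + 100*s**3 + 224*s**2 + 400*s + 320), which equals f(s).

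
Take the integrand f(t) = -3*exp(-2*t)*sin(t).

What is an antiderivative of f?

An antiderivative is F(t) = 6*exp(-2*t)*sin(t)/5 + 3*exp(-2*t)*cos(t)/5.

Since d/dt undoes antidifferentiation here, F'(t) = f(t) is required of F(t).
Check: d/dt[6*exp(-2*t)*sin(t)/5 + 3*exp(-2*t)*cos(t)/5] = -3*exp(-2*t)*sin(t) = f(t).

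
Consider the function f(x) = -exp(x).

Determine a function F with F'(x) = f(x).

An antiderivative is F(x) = -exp(x).

A first test for any F(x): its x-derivative must equal f(x) identically.
Check: d/dx[-exp(x)] = -exp(x) = f(x).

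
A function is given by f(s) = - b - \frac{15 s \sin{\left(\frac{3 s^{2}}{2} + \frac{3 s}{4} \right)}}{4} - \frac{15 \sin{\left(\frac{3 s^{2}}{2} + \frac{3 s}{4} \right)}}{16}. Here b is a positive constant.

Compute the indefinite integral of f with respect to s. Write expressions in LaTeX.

Integrate term by term and add the pieces.
Check: d/ds[- b s + \frac{5 \cos{\left(\frac{3 s^{2}}{2} + \frac{3 s}{4} \right)}}{4}] = - b - \frac{15 s \sin{\left(\frac{3 s^{2}}{2} + \frac{3 s}{4} \right)}}{4} - \frac{15 \sin{\left(\frac{3 s^{2}}{2} + \frac{3 s}{4} \right)}}{16} = f(s).

F(s) = - b s + \frac{5 \cos{\left(\frac{3 s^{2}}{2} + \frac{3 s}{4} \right)}}{4} + C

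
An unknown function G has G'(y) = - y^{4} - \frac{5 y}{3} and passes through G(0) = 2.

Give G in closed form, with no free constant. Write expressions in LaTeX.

G(y) = - \frac{y^{5}}{5} - \frac{5 y^{2}}{6} + 2

Integrate term by term and add the pieces.
A general antiderivative is - \frac{y^{5}}{5} - \frac{5 y^{2}}{6} + C.
The condition gives C = 2 - (0) = 2.
So G(y) = - \frac{y^{5}}{5} - \frac{5 y^{2}}{6} + 2.
Check: d/dy[- \frac{y^{5}}{5} - \frac{5 y^{2}}{6} + 2] = - y^{4} - \frac{5 y}{3} = G'(y).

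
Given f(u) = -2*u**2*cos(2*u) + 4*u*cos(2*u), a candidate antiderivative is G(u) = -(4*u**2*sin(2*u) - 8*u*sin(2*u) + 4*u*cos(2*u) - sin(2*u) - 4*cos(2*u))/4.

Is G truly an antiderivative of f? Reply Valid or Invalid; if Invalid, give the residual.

Invalid: d/du[G] - f = -cos(2*u)/2, which is not 0.

d/du[G] = -2*u**2*cos(2*u) + 4*u*cos(2*u) - cos(2*u)/2
d/du[G] - f(u) = -cos(2*u)/2 != 0.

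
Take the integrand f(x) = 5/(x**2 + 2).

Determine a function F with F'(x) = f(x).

An antiderivative is F(x) = 5*sqrt(2)*atan(sqrt(2)*x/2)/2.

A first test for any F(x): its x-derivative must equal f(x) identically.
Check: d/dx[5*sqrt(2)*atan(sqrt(2)*x/2)/2] = 5/(x**2 + 2) = f(x).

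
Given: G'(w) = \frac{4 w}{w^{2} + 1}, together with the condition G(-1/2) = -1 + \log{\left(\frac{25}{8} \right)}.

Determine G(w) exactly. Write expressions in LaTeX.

G(w) = \log{\left(w^{4} + 2 w^{2} + 1 \right)} - 1 + \log{\left(2 \right)}

G'(w) matches the chain-rule pattern g'(h)*h' with inner function h(w) = 2 w^{4} + 4 w^{2} + 2; substituting u = h(w) collapses the integral.
A general antiderivative is \log{\left(2 w^{4} + 4 w^{2} + 2 \right)} + C.
The condition gives C = -1 + \log{\left(\frac{25}{8} \right)} - (\log{\left(\frac{25}{8} \right)}) = -1.
So G(w) = \log{\left(w^{4} + 2 w^{2} + 1 \right)} - 1 + \log{\left(2 \right)}.
Check: d/dw[\log{\left(w^{4} + 2 w^{2} + 1 \right)} - 1 + \log{\left(2 \right)}] = \frac{4 w}{w^{2} + 1} = G'(w).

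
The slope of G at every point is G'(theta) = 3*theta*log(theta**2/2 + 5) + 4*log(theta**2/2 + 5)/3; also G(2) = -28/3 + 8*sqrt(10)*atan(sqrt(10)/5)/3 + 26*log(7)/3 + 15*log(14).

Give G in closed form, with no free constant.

Integrate term by term and add the pieces.
A general antiderivative is -3*theta**2/2 - 8*theta/3 + (3*theta**2/2 + 4*theta/3)*log(theta**2/2 + 5) + 15*log(theta**2 + 10) + 8*sqrt(10)*atan(sqrt(10)*theta/10)/3 + C.
The condition gives C = -28/3 + 8*sqrt(10)*atan(sqrt(10)/5)/3 + 26*log(7)/3 + 15*log(14) - (-34/3 + 8*sqrt(10)*atan(sqrt(10)/5)/3 + 26*log(7)/3 + 15*log(14)) = 2.
So G(theta) = 3*theta**2*log(theta**2/2 + 5)/2 - 3*theta**2/2 + 4*theta*log(theta**2/2 + 5)/3 - 8*theta/3 + 15*log(theta**2 + 10) + 8*sqrt(10)*atan(sqrt(10)*theta/10)/3 + 2.
Check: d/dtheta[3*theta**2*log(theta**2/2 + 5)/2 - 3*theta**2/2 + 4*theta*log(theta**2/2 + 5)/3 - 8*theta/3 + 15*log(theta**2 + 10) + 8*sqrt(10)*atan(sqrt(10)*theta/10)/3 + 2] = 3*theta*log(theta**2/2 + 5) + 4*log(theta**2/2 + 5)/3 = G'(theta).

G(theta) = 3*theta**2*log(theta**2/2 + 5)/2 - 3*theta**2/2 + 4*theta*log(theta**2/2 + 5)/3 - 8*theta/3 + 15*log(theta**2 + 10) + 8*sqrt(10)*atan(sqrt(10)*theta/10)/3 + 2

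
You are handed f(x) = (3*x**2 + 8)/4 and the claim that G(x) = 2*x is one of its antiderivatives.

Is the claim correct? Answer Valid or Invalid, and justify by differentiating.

d/dx[G] = 2
d/dx[G] - f(x) = -3*x**2/4 != 0.

Invalid: d/dx[G] - f = -3*x**2/4, which is not 0.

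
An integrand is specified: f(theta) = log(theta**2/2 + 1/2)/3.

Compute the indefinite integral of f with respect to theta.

F(theta) = theta*log(theta**2/2 + 1/2)/3 - 2*theta/3 + 2*atan(theta)/3 + C

A candidate is checked by its d/dtheta: the result must match f(theta).
Check: d/dtheta[theta*log(theta**2/2 + 1/2)/3 - 2*theta/3 + 2*atan(theta)/3] = log(theta**2 + 1)/3 - log(2)/3, which equals f(theta).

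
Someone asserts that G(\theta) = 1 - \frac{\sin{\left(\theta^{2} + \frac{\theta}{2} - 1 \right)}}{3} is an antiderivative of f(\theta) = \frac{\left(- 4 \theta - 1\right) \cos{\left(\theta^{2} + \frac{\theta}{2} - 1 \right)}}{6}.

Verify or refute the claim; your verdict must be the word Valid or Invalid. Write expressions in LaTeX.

Valid - differentiating G returns exactly f.

d/d\theta[G] = - \frac{2 \theta \cos{\left(\theta^{2} + \frac{\theta}{2} - 1 \right)}}{3} - \frac{\cos{\left(\theta^{2} + \frac{\theta}{2} - 1 \right)}}{6}
This equals f(\theta) exactly, so the claim holds.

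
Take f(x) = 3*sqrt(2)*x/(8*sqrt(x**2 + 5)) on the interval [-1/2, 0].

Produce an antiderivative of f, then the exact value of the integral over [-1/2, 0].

The substitution u = x**2/2 + 5/2 works: f is exactly (dF/du)*(du/dx) for that inner function.
F(x) = 3*sqrt(2)*sqrt(x**2 + 5)/8 is an antiderivative of f.
Check: d/dx[3*sqrt(2)*sqrt(x**2 + 5)/8] = 3*sqrt(2)*x/(8*sqrt(x**2 + 5)) = f(x).
F(0) = 3*sqrt(10)/8; F(-1/2) = 3*sqrt(42)/16.
Integral = F(0) - F(-1/2) = -3*sqrt(42)/16 + 3*sqrt(10)/8.

Antiderivative: F(x) = 3*sqrt(2)*sqrt(x**2 + 5)/8; value = -3*sqrt(42)/16 + 3*sqrt(10)/8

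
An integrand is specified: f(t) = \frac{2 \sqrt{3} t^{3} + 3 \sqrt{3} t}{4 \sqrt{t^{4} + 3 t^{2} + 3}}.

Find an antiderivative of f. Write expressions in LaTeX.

f matches the chain-rule pattern g'(h)*h' with inner function h(t) = \frac{t^{4}}{3} + t^{2} + 1; substituting u = h(t) collapses the integral.
Check: d/dt[\frac{\sqrt{3} \sqrt{t^{4} + 3 t^{2} + 3}}{4}] = \frac{2 \sqrt{3} t^{3} + 3 \sqrt{3} t}{4 \sqrt{t^{4} + 3 t^{2} + 3}} = f(t).

An antiderivative is F(t) = \frac{\sqrt{3} \sqrt{t^{4} + 3 t^{2} + 3}}{4}.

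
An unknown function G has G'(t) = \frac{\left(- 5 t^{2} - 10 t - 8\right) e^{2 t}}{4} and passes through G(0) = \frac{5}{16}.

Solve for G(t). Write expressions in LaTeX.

Recognize the product-rule pattern: G'(t) = u'v + uv' with u = - \frac{5 t^{2}}{8} - \frac{5 t}{8} - \frac{11}{16}, v = e^{2 t}, so integration by parts undoes it.
A general antiderivative is \frac{\left(- 10 t^{2} - 10 t - 11\right) e^{2 t}}{16} + C.
The condition gives C = \frac{5}{16} - (- \frac{11}{16}) = 1.
So G(t) = - \frac{5 t^{2} e^{2 t}}{8} - \frac{5 t e^{2 t}}{8} - \frac{11 e^{2 t}}{16} + 1.
Check: d/dt[- \frac{5 t^{2} e^{2 t}}{8} - \frac{5 t e^{2 t}}{8} - \frac{11 e^{2 t}}{16} + 1] = - \frac{5 t^{2} e^{2 t}}{4} - \frac{5 t e^{2 t}}{2} - 2 e^{2 t}, which equals G'(t).

G(t) = - \frac{5 t^{2} e^{2 t}}{8} - \frac{5 t e^{2 t}}{8} - \frac{11 e^{2 t}}{16} + 1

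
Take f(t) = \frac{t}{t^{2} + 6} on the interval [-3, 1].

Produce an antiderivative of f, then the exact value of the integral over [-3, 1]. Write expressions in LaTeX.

Antiderivative: F(t) = \frac{\log{\left(t^{2} + 6 \right)}}{2}; value = - \frac{\log{\left(15 \right)}}{2} + \frac{\log{\left(7 \right)}}{2}

The substitution u = t^{2} + 6 works: f is exactly (dF/du)*(du/dt) for that inner function.
F(t) = \frac{\log{\left(t^{2} + 6 \right)}}{2} is an antiderivative of f.
Check: d/dt[\frac{\log{\left(t^{2} + 6 \right)}}{2}] = \frac{t}{t^{2} + 6} = f(t).
F(1) = \frac{\log{\left(7 \right)}}{2}; F(-3) = \frac{\log{\left(15 \right)}}{2}.
Integral = F(1) - F(-3) = - \frac{\log{\left(15 \right)}}{2} + \frac{\log{\left(7 \right)}}{2}.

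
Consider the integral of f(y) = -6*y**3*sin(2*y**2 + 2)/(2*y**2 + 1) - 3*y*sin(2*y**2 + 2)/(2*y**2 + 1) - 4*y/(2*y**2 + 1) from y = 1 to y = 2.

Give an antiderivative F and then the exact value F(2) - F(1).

Integrate term by term and add the pieces.
F(y) = -log(2*y**2 + 1) + 3*cos(2*y**2 + 2)/4 is an antiderivative of f.
Check: d/dy[-log(2*y**2 + 1) + 3*cos(2*y**2 + 2)/4] = (-6*y**3*sin(2*y**2 + 2) - 3*y*sin(2*y**2 + 2) - 4*y)/(2*y**2 + 1), which equals f(y).
F(2) = -log(9) + 3*cos(10)/4; F(1) = -log(3) + 3*cos(4)/4.
Integral = F(2) - F(1) = -log(9) + 3*cos(10)/4 - 3*cos(4)/4 + log(3).

Antiderivative: F(y) = -log(2*y**2 + 1) + 3*cos(2*y**2 + 2)/4; value = -log(9) + 3*cos(10)/4 - 3*cos(4)/4 + log(3)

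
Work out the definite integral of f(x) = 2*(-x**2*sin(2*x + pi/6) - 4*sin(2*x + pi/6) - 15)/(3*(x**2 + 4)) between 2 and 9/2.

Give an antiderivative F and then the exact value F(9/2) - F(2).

Antiderivative: F(x) = cos(2*x + pi/6)/3 - 5*atan(x/2); value = -5*atan(9/4) + cos(pi/6 + 9)/3 - cos(pi/6 + 4)/3 + 5*pi/4

Recover f(x) by differentiating a candidate F(x); any mismatch rules it out.
F(x) = cos(2*x + pi/6)/3 - 5*atan(x/2) is an antiderivative of f.
Check: d/dx[cos(2*x + pi/6)/3 - 5*atan(x/2)] = (-2*x**2*sin(2*x + pi/6) - 8*sin(2*x + pi/6) - 30)/(3*x**2 + 12), which equals f(x).
F(9/2) = -5*atan(9/4) + cos(pi/6 + 9)/3; F(2) = -5*pi/4 + cos(pi/6 + 4)/3.
Integral = F(9/2) - F(2) = -5*atan(9/4) + cos(pi/6 + 9)/3 - cos(pi/6 + 4)/3 + 5*pi/4.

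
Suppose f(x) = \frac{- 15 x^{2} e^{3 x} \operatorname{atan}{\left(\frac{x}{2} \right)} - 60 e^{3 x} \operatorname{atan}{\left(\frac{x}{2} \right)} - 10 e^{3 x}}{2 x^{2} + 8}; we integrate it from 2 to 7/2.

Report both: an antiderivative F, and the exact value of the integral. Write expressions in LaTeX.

f has the shape u'v + uv' for u = - \frac{5 \operatorname{atan}{\left(\frac{x}{2} \right)}}{2} and v = e^{3 x} — it is the derivative of the product u*v.
F(x) = - \frac{5 e^{3 x} \operatorname{atan}{\left(\frac{x}{2} \right)}}{2} is an antiderivative of f.
Check: d/dx[- \frac{5 e^{3 x} \operatorname{atan}{\left(\frac{x}{2} \right)}}{2}] = \frac{- 15 x^{2} e^{3 x} \operatorname{atan}{\left(\frac{x}{2} \right)} - 60 e^{3 x} \operatorname{atan}{\left(\frac{x}{2} \right)} - 10 e^{3 x}}{2 x^{2} + 8} = f(x).
F(7/2) = - \frac{5 e^{\frac{21}{2}} \operatorname{atan}{\left(\frac{7}{4} \right)}}{2}; F(2) = - \frac{5 \pi e^{6}}{8}.
Integral = F(7/2) - F(2) = - \frac{5 e^{\frac{21}{2}} \operatorname{atan}{\left(\frac{7}{4} \right)}}{2} + \frac{5 \pi e^{6}}{8}.

Antiderivative: F(x) = - \frac{5 e^{3 x} \operatorname{atan}{\left(\frac{x}{2} \right)}}{2}; value = - \frac{5 e^{\frac{21}{2}} \operatorname{atan}{\left(\frac{7}{4} \right)}}{2} + \frac{5 \pi e^{6}}{8}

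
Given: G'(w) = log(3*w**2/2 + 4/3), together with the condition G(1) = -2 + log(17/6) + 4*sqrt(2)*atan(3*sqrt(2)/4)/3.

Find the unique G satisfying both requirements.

G(w) = (3*w*log(3*w**2/2 + 4/3) - 6*w + 4*sqrt(2)*atan(3*sqrt(2)*w/4))/3

Recover the given G'(w) by differentiating a candidate G(w); any mismatch rules it out.
A general antiderivative is w*log(3*w**2/2 + 4/3) - 2*w + 4*sqrt(2)*atan(3*sqrt(2)*w/4)/3 + C.
The condition gives C = -2 + log(17/6) + 4*sqrt(2)*atan(3*sqrt(2)/4)/3 - (-2 + log(17/6) + 4*sqrt(2)*atan(3*sqrt(2)/4)/3) = 0.
So G(w) = (3*w*log(3*w**2/2 + 4/3) - 6*w + 4*sqrt(2)*atan(3*sqrt(2)*w/4))/3.
Check: d/dw[(3*w*log(3*w**2/2 + 4/3) - 6*w + 4*sqrt(2)*atan(3*sqrt(2)*w/4))/3] = log(9*w**2 + 8) - log(6), which equals G'(w).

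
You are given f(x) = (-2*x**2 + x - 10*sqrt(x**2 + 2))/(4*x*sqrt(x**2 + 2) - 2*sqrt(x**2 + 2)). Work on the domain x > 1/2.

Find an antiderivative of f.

An antiderivative is F(x) = -sqrt(x**2 + 2)/2 - 5*log(x - 1/2)/2.

A first test for any F(x): its x-derivative must equal f(x) identically.
Check: d/dx[-sqrt(x**2 + 2)/2 - 5*log(x - 1/2)/2] = (-2*x**2 + x - 10*sqrt(x**2 + 2))/(4*x*sqrt(x**2 + 2) - 2*sqrt(x**2 + 2)) = f(x).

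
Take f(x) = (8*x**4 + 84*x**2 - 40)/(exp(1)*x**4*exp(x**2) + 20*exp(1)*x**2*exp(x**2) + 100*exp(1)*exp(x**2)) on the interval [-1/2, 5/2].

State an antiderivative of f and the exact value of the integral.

Antiderivative: F(x) = -4*x*exp(-x**2 - 1)/(x**2 + 10); value = -8*exp(-5/4)/41 - 8*exp(-29/4)/13

Whatever form F(x) takes, F'(x) = f(x) is non-negotiable.
F(x) = -4*x*exp(-x**2 - 1)/(x**2 + 10) is an antiderivative of f.
Check: d/dx[-4*x*exp(-x**2 - 1)/(x**2 + 10)] = (8*x**4 + 84*x**2 - 40)/(exp(1)*x**4*exp(x**2) + 20*exp(1)*x**2*exp(x**2) + 100*exp(1)*exp(x**2)) = f(x).
F(5/2) = -8*exp(-29/4)/13; F(-1/2) = 8*exp(-5/4)/41.
Integral = F(5/2) - F(-1/2) = -8*exp(-5/4)/41 - 8*exp(-29/4)/13.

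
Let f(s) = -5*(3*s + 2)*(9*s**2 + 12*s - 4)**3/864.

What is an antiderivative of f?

The substitution u = 3*s**2/4 + s - 1/3 works: f is exactly (dF/du)*(du/ds) for that inner function.
Check: d/ds[-5*(3*s**2/4 + s - 1/3)**4] = -405*s**7/32 - 945*s**6/16 - 675*s**5/8 - 75*s**4/4 + 65*s**3/2 + 5*s**2 - 50*s/9 + 20/27, which equals f(s).

An antiderivative is F(s) = -5*(3*s**2/4 + s - 1/3)**4.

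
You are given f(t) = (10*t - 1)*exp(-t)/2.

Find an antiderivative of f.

An antiderivative is F(t) = -(10*t + 9)*exp(-t)/2.

f has the shape u'v + uv' for u = -5*t - 9/2 and v = exp(-t) — it is the derivative of the product u*v.
Check: d/dt[-(10*t + 9)*exp(-t)/2] = (10*t - 1)*exp(-t)/2 = f(t).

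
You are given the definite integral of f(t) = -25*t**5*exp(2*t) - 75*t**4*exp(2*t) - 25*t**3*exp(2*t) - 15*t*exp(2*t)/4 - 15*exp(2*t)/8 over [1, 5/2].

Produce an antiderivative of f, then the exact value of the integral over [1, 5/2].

Antiderivative: F(t) = -25*t**5*exp(2*t)/2 - 25*t**4*exp(2*t)/4 - 15*t*exp(2*t)/8; value = -47025*exp(5)/32 + 165*exp(2)/8

f has the shape u'v + uv' for u = -25*t**5/2 - 25*t**4/4 - 15*t/8 and v = exp(2*t) — it is the derivative of the product u*v.
F(t) = -25*t**5*exp(2*t)/2 - 25*t**4*exp(2*t)/4 - 15*t*exp(2*t)/8 is an antiderivative of f.
Check: d/dt[-25*t**5*exp(2*t)/2 - 25*t**4*exp(2*t)/4 - 15*t*exp(2*t)/8] = -25*t**5*exp(2*t) - 75*t**4*exp(2*t) - 25*t**3*exp(2*t) - 15*t*exp(2*t)/4 - 15*exp(2*t)/8 = f(t).
F(5/2) = -47025*exp(5)/32; F(1) = -165*exp(2)/8.
Integral = F(5/2) - F(1) = -47025*exp(5)/32 + 165*exp(2)/8.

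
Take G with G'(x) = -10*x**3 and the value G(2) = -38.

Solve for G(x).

G(x) = -(5*x**4 - 4)/2

Check a candidate G(x) by differentiating: d/dx[G] must match the given G'(x).
A general antiderivative is -5*x**4/2 + C.
The condition gives C = -38 - (-40) = 2.
So G(x) = -(5*x**4 - 4)/2.
Check: d/dx[-(5*x**4 - 4)/2] = -10*x**3 = G'(x).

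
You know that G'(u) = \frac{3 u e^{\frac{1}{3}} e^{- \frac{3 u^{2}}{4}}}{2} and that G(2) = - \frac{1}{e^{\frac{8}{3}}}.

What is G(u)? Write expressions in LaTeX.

The substitution w = \frac{1}{3} - \frac{3 u^{2}}{4} works: G'(u) is exactly (dG/dw)*(dw/du) for that inner function.
A general antiderivative is - e^{\frac{1}{3} - \frac{3 u^{2}}{4}} + C.
The condition gives C = - \frac{1}{e^{\frac{8}{3}}} - (- \frac{1}{e^{\frac{8}{3}}}) = 0.
So G(u) = - e^{\frac{1}{3} - \frac{3 u^{2}}{4}}.
Check: d/du[- e^{\frac{1}{3} - \frac{3 u^{2}}{4}}] = \frac{3 u e^{\frac{1}{3}} e^{- \frac{3 u^{2}}{4}}}{2} = G'(u).

G(u) = - e^{\frac{1}{3} - \frac{3 u^{2}}{4}}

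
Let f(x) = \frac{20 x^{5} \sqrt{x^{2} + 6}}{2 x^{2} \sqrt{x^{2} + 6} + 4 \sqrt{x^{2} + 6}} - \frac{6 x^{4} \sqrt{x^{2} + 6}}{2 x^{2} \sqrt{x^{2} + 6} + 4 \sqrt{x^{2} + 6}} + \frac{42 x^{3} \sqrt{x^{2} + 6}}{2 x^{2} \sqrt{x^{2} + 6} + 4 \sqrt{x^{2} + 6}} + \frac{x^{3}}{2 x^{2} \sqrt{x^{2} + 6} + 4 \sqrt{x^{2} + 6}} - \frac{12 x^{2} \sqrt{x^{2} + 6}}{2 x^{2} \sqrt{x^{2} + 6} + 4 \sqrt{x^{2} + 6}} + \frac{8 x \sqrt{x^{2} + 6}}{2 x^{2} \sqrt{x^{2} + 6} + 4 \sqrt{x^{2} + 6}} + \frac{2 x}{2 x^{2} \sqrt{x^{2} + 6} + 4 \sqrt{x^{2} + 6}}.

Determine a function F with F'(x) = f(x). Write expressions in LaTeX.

An antiderivative is F(x) = \frac{5 x^{4}}{2} - x^{3} + \frac{x^{2}}{2} + \frac{\sqrt{x^{2} + 6}}{2} + \frac{\log{\left(\frac{x^{4}}{2} + 2 x^{2} + 2 \right)}}{2}.

The integrand splits into summands that can be handled one at a time.
Check: d/dx[\frac{5 x^{4}}{2} - x^{3} + \frac{x^{2}}{2} + \frac{\sqrt{x^{2} + 6}}{2} + \frac{\log{\left(\frac{x^{4}}{2} + 2 x^{2} + 2 \right)}}{2}] = \frac{20 x^{5} \sqrt{x^{2} + 6} - 6 x^{4} \sqrt{x^{2} + 6} + 42 x^{3} \sqrt{x^{2} + 6} + x^{3} - 12 x^{2} \sqrt{x^{2} + 6} + 8 x \sqrt{x^{2} + 6} + 2 x}{2 x^{2} \sqrt{x^{2} + 6} + 4 \sqrt{x^{2} + 6}}, which equals f(x).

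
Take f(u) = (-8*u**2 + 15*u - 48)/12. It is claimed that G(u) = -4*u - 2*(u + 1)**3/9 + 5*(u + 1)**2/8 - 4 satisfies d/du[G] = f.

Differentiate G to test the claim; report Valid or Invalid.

Invalid: d/du[G] - f = 7/12 - 4*u/3, which is not 0.

d/du[G] = -2*u**2/3 - u/12 - 41/12
d/du[G] - f(u) = 7/12 - 4*u/3 != 0.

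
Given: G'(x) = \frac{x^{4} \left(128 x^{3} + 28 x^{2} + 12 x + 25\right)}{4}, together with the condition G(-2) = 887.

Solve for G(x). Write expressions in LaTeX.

Recognize the product-rule pattern: G'(x) = u'v + uv' with u = - x^{4}, v = - 4 x^{4} - x^{3} - \frac{x^{2}}{2} - \frac{5 x}{4}, so integration by parts undoes it.
A general antiderivative is - x^{4} \left(- 4 x^{4} - x^{3} - \frac{x^{2}}{2} - \frac{5 x}{4}\right) + C.
The condition gives C = 887 - (888) = -1.
So G(x) = 4 x^{8} + x^{7} + \frac{x^{6}}{2} + \frac{5 x^{5}}{4} - 1.
Check: d/dx[4 x^{8} + x^{7} + \frac{x^{6}}{2} + \frac{5 x^{5}}{4} - 1] = 32 x^{7} + 7 x^{6} + 3 x^{5} + \frac{25 x^{4}}{4}, which equals G'(x).

G(x) = 4 x^{8} + x^{7} + \frac{x^{6}}{2} + \frac{5 x^{5}}{4} - 1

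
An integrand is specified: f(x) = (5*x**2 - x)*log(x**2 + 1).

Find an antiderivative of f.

An antiderivative is F(x) = 5*x**3*log(x**2 + 1)/3 - 10*x**3/9 - x**2*log(x**2 + 1)/2 + x**2/2 + 10*x/3 - log(x**2 + 1)/2 - 10*atan(x)/3.

For F(x) to be correct the identity F'(x) - f(x) = 0 must hold.
Check: d/dx[5*x**3*log(x**2 + 1)/3 - 10*x**3/9 - x**2*log(x**2 + 1)/2 + x**2/2 + 10*x/3 - log(x**2 + 1)/2 - 10*atan(x)/3] = 5*x**2*log(x**2 + 1) - x*log(x**2 + 1), which equals f(x).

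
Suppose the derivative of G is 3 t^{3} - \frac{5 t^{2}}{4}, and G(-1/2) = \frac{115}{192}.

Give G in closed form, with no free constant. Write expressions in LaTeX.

G(t) = \frac{9 t^{4} - 5 t^{3} + 6}{12}

Integrate term by term and add the pieces.
A general antiderivative is \frac{3 t^{4}}{4} - \frac{5 t^{3}}{12} + C.
The condition gives C = \frac{115}{192} - (\frac{19}{192}) = \frac{1}{2}.
So G(t) = \frac{9 t^{4} - 5 t^{3} + 6}{12}.
Check: d/dt[\frac{9 t^{4} - 5 t^{3} + 6}{12}] = 3 t^{3} - \frac{5 t^{2}}{4} = G'(t).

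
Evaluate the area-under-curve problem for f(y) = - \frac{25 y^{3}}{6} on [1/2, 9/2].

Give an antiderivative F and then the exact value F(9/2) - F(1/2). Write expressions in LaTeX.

Antiderivative: F(y) = - \frac{25 y^{4}}{24}; value = - \frac{5125}{12}

Whatever form F(y) takes, F'(y) = f(y) is non-negotiable.
F(y) = - \frac{25 y^{4}}{24} is an antiderivative of f.
Check: d/dy[- \frac{25 y^{4}}{24}] = - \frac{25 y^{3}}{6} = f(y).
F(9/2) = - \frac{54675}{128}; F(1/2) = - \frac{25}{384}.
Integral = F(9/2) - F(1/2) = - \frac{5125}{12}.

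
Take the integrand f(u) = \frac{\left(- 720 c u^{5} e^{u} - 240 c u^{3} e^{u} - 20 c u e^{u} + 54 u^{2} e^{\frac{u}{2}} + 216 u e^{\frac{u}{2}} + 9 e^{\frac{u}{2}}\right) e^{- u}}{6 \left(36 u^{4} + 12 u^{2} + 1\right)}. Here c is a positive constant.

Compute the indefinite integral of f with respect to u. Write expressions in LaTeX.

For F(u) to be correct the identity F'(u) - f(u) = 0 must hold.
Check: d/du[- \frac{5 c u^{2}}{3} - \frac{e^{- \frac{u}{2}}}{2 u^{2} + \frac{1}{3}}] = \frac{- 720 c u^{5} e^{u} - 240 c u^{3} e^{u} - 20 c u e^{u} + 54 u^{2} e^{\frac{u}{2}} + 216 u e^{\frac{u}{2}} + 9 e^{\frac{u}{2}}}{216 u^{4} e^{u} + 72 u^{2} e^{u} + 6 e^{u}}, which equals f(u).

F(u) = - \frac{5 c u^{2}}{3} - \frac{e^{- \frac{u}{2}}}{2 u^{2} + \frac{1}{3}} + C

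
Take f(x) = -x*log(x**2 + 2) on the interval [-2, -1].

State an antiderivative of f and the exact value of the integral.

Antiderivative: F(x) = -x**2*log(x**2 + 2)/2 + x**2/2 - log(x**2 + 2); value = -3*log(3)/2 - 3/2 + 3*log(6)

A first test for any F(x): its x-derivative must equal f(x) identically.
F(x) = -x**2*log(x**2 + 2)/2 + x**2/2 - log(x**2 + 2) is an antiderivative of f.
Check: d/dx[-x**2*log(x**2 + 2)/2 + x**2/2 - log(x**2 + 2)] = -x*log(x**2 + 2) = f(x).
F(-1) = 1/2 - 3*log(3)/2; F(-2) = 2 - 3*log(6).
Integral = F(-1) - F(-2) = -3*log(3)/2 - 3/2 + 3*log(6).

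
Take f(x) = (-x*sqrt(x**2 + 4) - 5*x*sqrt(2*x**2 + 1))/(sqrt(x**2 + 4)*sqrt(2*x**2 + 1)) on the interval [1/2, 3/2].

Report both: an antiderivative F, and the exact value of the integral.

Antiderivative: F(x) = -5*sqrt(x**2 + 4) - sqrt(2*x**2 + 1)/2; value = -25/2 - sqrt(22)/4 + sqrt(6)/4 + 5*sqrt(17)/2

Since d/dx undoes antidifferentiation here, F'(x) = f(x) is required of F(x).
F(x) = -5*sqrt(x**2 + 4) - sqrt(2*x**2 + 1)/2 is an antiderivative of f.
Check: d/dx[-5*sqrt(x**2 + 4) - sqrt(2*x**2 + 1)/2] = (-x*sqrt(x**2 + 4) - 5*x*sqrt(2*x**2 + 1))/(sqrt(x**2 + 4)*sqrt(2*x**2 + 1)) = f(x).
F(3/2) = -25/2 - sqrt(22)/4; F(1/2) = -5*sqrt(17)/2 - sqrt(6)/4.
Integral = F(3/2) - F(1/2) = -25/2 - sqrt(22)/4 + sqrt(6)/4 + 5*sqrt(17)/2.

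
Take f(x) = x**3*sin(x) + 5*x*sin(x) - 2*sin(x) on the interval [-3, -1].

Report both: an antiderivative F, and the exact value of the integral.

Antiderivative: F(x) = -x**3*cos(x) + 3*x**2*sin(x) + x*cos(x) - sin(x) + 2*cos(x); value = -2*sin(1) + 2*cos(1) + 26*sin(3) - 26*cos(3)

Integrate term by term and add the pieces.
F(x) = -x**3*cos(x) + 3*x**2*sin(x) + x*cos(x) - sin(x) + 2*cos(x) is an antiderivative of f.
Check: d/dx[-x**3*cos(x) + 3*x**2*sin(x) + x*cos(x) - sin(x) + 2*cos(x)] = x**3*sin(x) + 5*x*sin(x) - 2*sin(x) = f(x).
F(-1) = -2*sin(1) + 2*cos(1); F(-3) = 26*cos(3) - 26*sin(3).
Integral = F(-1) - F(-3) = -2*sin(1) + 2*cos(1) + 26*sin(3) - 26*cos(3).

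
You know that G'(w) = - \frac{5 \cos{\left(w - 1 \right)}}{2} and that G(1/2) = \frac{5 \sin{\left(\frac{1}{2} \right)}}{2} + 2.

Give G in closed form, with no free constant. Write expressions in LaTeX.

G(w) = 2 - \frac{5 \sin{\left(w - 1 \right)}}{2}

Any candidate G(w) must reproduce the stated G'(w) exactly.
A general antiderivative is - \frac{5 \sin{\left(w - 1 \right)}}{2} + C.
The condition gives C = \frac{5 \sin{\left(\frac{1}{2} \right)}}{2} + 2 - (\frac{5 \sin{\left(\frac{1}{2} \right)}}{2}) = 2.
So G(w) = 2 - \frac{5 \sin{\left(w - 1 \right)}}{2}.
Check: d/dw[2 - \frac{5 \sin{\left(w - 1 \right)}}{2}] = - \frac{5 \cos{\left(w - 1 \right)}}{2} = G'(w).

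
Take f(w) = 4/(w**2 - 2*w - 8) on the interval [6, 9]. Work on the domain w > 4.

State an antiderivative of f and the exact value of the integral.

The denominator factors as (w - 4)*(w + 2); partial fractions split f into directly integrable pieces: -2/(3*(w + 2)) + 2/(3*(w - 4)).
F(w) = 2*(log(w - 4) - log(w + 2))/3 is an antiderivative of f.
Check: d/dw[2*(log(w - 4) - log(w + 2))/3] = 4/(w**2 - 2*w - 8) = f(w).
F(9) = -2*log(11)/3 + 2*log(5)/3; F(6) = -2*log(8)/3 + 2*log(2)/3.
Integral = F(9) - F(6) = -2*log(11)/3 - 2*log(2)/3 + 2*log(5)/3 + 2*log(8)/3.

Antiderivative: F(w) = 2*(log(w - 4) - log(w + 2))/3; value = -2*log(11)/3 - 2*log(2)/3 + 2*log(5)/3 + 2*log(8)/3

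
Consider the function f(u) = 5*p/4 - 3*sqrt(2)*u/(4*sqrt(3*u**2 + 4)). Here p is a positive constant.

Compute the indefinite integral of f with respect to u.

F(u) = sqrt(2)*(5*sqrt(2)*p*u - 2*sqrt(3*u**2 + 4))/8 + C

Check any antiderivative F(u) by computing F'(u) and comparing it with f(u).
Check: d/du[sqrt(2)*(5*sqrt(2)*p*u - 2*sqrt(3*u**2 + 4))/8] = (5*p*sqrt(3*u**2 + 4) - 3*sqrt(2)*u)/(4*sqrt(3*u**2 + 4)), which equals f(u).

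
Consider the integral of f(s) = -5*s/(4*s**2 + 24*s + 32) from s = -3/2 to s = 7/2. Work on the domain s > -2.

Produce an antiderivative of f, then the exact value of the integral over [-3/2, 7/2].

Factor the denominator (4*(s + 2)*(s + 4)) and decompose: f = -5/(2*(s + 4)) + 5/(4*(s + 2)); each piece integrates to a log, atan, or power term.
F(s) = 5*(log(s + 2) - 2*log(s + 4))/4 is an antiderivative of f.
Check: d/ds[5*(log(s + 2) - 2*log(s + 4))/4] = -5*s/(4*s**2 + 24*s + 32) = f(s).
F(7/2) = -5*log(15/2)/2 + 5*log(11/2)/4; F(-3/2) = -5*log(5/2)/2 - 5*log(2)/4.
Integral = F(7/2) - F(-3/2) = -5*log(15/2)/2 + 5*log(2)/4 + 5*log(11/2)/4 + 5*log(5/2)/2.

Antiderivative: F(s) = 5*(log(s + 2) - 2*log(s + 4))/4; value = -5*log(15/2)/2 + 5*log(2)/4 + 5*log(11/2)/4 + 5*log(5/2)/2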